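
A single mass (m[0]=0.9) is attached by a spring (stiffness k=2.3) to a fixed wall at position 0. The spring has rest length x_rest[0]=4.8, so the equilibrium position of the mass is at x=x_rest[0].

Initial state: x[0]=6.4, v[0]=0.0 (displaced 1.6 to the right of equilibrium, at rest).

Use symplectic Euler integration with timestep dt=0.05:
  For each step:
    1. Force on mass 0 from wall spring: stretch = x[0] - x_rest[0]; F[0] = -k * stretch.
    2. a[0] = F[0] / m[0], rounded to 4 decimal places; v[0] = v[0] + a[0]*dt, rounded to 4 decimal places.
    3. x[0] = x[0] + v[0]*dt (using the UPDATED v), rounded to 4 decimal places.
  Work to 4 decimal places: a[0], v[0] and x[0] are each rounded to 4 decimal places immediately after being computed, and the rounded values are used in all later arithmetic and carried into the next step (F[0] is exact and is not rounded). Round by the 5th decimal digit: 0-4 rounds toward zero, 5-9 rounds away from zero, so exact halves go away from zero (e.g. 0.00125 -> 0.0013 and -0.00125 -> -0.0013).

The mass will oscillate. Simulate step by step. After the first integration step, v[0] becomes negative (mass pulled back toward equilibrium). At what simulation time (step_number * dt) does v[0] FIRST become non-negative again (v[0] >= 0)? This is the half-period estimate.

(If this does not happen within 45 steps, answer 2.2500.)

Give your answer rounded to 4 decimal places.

Answer: 2.0000

Derivation:
Step 0: x=[6.4000] v=[0.0000]
Step 1: x=[6.3898] v=[-0.2044]
Step 2: x=[6.3694] v=[-0.4075]
Step 3: x=[6.3390] v=[-0.6080]
Step 4: x=[6.2988] v=[-0.8047]
Step 5: x=[6.2490] v=[-0.9962]
Step 6: x=[6.1899] v=[-1.1814]
Step 7: x=[6.1220] v=[-1.3590]
Step 8: x=[6.0456] v=[-1.5279]
Step 9: x=[5.9612] v=[-1.6871]
Step 10: x=[5.8694] v=[-1.8355]
Step 11: x=[5.7708] v=[-1.9721]
Step 12: x=[5.6660] v=[-2.0961]
Step 13: x=[5.5557] v=[-2.2068]
Step 14: x=[5.4405] v=[-2.3034]
Step 15: x=[5.3212] v=[-2.3852]
Step 16: x=[5.1986] v=[-2.4518]
Step 17: x=[5.0735] v=[-2.5027]
Step 18: x=[4.9466] v=[-2.5376]
Step 19: x=[4.8188] v=[-2.5563]
Step 20: x=[4.6909] v=[-2.5587]
Step 21: x=[4.5637] v=[-2.5448]
Step 22: x=[4.4380] v=[-2.5146]
Step 23: x=[4.3146] v=[-2.4683]
Step 24: x=[4.1943] v=[-2.4063]
Step 25: x=[4.0779] v=[-2.3289]
Step 26: x=[3.9661] v=[-2.2366]
Step 27: x=[3.8596] v=[-2.1300]
Step 28: x=[3.7591] v=[-2.0098]
Step 29: x=[3.6653] v=[-1.8768]
Step 30: x=[3.5787] v=[-1.7318]
Step 31: x=[3.4999] v=[-1.5757]
Step 32: x=[3.4294] v=[-1.4096]
Step 33: x=[3.3677] v=[-1.2345]
Step 34: x=[3.3151] v=[-1.0515]
Step 35: x=[3.2720] v=[-0.8618]
Step 36: x=[3.2387] v=[-0.6666]
Step 37: x=[3.2153] v=[-0.4671]
Step 38: x=[3.2021] v=[-0.2646]
Step 39: x=[3.1991] v=[-0.0604]
Step 40: x=[3.2063] v=[0.1442]
First v>=0 after going negative at step 40, time=2.0000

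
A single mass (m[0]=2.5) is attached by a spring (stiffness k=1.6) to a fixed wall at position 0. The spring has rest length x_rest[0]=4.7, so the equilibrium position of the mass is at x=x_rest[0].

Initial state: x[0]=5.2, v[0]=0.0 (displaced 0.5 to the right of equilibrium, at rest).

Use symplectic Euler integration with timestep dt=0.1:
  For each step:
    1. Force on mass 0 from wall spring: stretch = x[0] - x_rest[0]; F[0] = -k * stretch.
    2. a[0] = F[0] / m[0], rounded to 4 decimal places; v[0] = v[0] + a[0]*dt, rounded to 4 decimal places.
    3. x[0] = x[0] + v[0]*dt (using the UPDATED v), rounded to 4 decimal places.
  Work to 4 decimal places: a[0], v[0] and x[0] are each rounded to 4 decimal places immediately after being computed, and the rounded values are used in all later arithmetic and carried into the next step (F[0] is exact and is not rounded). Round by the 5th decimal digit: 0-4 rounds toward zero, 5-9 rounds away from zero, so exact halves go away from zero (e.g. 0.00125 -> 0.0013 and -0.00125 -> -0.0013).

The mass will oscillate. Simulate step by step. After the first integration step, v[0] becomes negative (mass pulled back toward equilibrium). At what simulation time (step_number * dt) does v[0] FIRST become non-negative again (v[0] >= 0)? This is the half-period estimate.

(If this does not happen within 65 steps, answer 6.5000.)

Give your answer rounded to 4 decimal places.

Answer: 4.0000

Derivation:
Step 0: x=[5.2000] v=[0.0000]
Step 1: x=[5.1968] v=[-0.0320]
Step 2: x=[5.1904] v=[-0.0638]
Step 3: x=[5.1809] v=[-0.0952]
Step 4: x=[5.1683] v=[-0.1260]
Step 5: x=[5.1527] v=[-0.1560]
Step 6: x=[5.1342] v=[-0.1850]
Step 7: x=[5.1129] v=[-0.2128]
Step 8: x=[5.0890] v=[-0.2392]
Step 9: x=[5.0626] v=[-0.2641]
Step 10: x=[5.0339] v=[-0.2873]
Step 11: x=[5.0030] v=[-0.3087]
Step 12: x=[4.9702] v=[-0.3281]
Step 13: x=[4.9357] v=[-0.3454]
Step 14: x=[4.8997] v=[-0.3605]
Step 15: x=[4.8624] v=[-0.3733]
Step 16: x=[4.8240] v=[-0.3837]
Step 17: x=[4.7848] v=[-0.3916]
Step 18: x=[4.7451] v=[-0.3970]
Step 19: x=[4.7051] v=[-0.3999]
Step 20: x=[4.6651] v=[-0.4002]
Step 21: x=[4.6253] v=[-0.3980]
Step 22: x=[4.5860] v=[-0.3932]
Step 23: x=[4.5474] v=[-0.3859]
Step 24: x=[4.5098] v=[-0.3761]
Step 25: x=[4.4734] v=[-0.3639]
Step 26: x=[4.4385] v=[-0.3494]
Step 27: x=[4.4052] v=[-0.3327]
Step 28: x=[4.3738] v=[-0.3138]
Step 29: x=[4.3445] v=[-0.2929]
Step 30: x=[4.3175] v=[-0.2702]
Step 31: x=[4.2929] v=[-0.2457]
Step 32: x=[4.2709] v=[-0.2197]
Step 33: x=[4.2517] v=[-0.1922]
Step 34: x=[4.2354] v=[-0.1635]
Step 35: x=[4.2220] v=[-0.1338]
Step 36: x=[4.2117] v=[-0.1032]
Step 37: x=[4.2045] v=[-0.0720]
Step 38: x=[4.2005] v=[-0.0403]
Step 39: x=[4.1997] v=[-0.0083]
Step 40: x=[4.2021] v=[0.0237]
First v>=0 after going negative at step 40, time=4.0000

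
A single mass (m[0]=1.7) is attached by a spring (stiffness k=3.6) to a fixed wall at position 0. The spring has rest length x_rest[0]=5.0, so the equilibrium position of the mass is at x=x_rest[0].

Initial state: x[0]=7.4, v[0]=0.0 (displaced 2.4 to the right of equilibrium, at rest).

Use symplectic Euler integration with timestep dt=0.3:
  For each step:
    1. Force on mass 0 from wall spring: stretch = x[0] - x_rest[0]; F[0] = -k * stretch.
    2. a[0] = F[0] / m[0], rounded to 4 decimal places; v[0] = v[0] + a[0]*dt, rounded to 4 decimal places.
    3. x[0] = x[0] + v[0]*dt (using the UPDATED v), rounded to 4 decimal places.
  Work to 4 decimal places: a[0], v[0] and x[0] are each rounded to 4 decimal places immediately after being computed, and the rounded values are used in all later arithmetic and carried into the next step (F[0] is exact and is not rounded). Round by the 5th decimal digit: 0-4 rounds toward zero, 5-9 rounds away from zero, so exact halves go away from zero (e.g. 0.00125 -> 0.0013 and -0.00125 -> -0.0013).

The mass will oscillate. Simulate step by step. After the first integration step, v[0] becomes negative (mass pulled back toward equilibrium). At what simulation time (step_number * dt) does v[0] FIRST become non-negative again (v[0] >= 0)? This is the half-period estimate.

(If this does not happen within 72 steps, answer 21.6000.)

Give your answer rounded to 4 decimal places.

Step 0: x=[7.4000] v=[0.0000]
Step 1: x=[6.9426] v=[-1.5247]
Step 2: x=[6.1150] v=[-2.7588]
Step 3: x=[5.0748] v=[-3.4672]
Step 4: x=[4.0204] v=[-3.5147]
Step 5: x=[3.1527] v=[-2.8924]
Step 6: x=[2.6371] v=[-1.7188]
Step 7: x=[2.5718] v=[-0.2177]
Step 8: x=[2.9693] v=[1.3249]
First v>=0 after going negative at step 8, time=2.4000

Answer: 2.4000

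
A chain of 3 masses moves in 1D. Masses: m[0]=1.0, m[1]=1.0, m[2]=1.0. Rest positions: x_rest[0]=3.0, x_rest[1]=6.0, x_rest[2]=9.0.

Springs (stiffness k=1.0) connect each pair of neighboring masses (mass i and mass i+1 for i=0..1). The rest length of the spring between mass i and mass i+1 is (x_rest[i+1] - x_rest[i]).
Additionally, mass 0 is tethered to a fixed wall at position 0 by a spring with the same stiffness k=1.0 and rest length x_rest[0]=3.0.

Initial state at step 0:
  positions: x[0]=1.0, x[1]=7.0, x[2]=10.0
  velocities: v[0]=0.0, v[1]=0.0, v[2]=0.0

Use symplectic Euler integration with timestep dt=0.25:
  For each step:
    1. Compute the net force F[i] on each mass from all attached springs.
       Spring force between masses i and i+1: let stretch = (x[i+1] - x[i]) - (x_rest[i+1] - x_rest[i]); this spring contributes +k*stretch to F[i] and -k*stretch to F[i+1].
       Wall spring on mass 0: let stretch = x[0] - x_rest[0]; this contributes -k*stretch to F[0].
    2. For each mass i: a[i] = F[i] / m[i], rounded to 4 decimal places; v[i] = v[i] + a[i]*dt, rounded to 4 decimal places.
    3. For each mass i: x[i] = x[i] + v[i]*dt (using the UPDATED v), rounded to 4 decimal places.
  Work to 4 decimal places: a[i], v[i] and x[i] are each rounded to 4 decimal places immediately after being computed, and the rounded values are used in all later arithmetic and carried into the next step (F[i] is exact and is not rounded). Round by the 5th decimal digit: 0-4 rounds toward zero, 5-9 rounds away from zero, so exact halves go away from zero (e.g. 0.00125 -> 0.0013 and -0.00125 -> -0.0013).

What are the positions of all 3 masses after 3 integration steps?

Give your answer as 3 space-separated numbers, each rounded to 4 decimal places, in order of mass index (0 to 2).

Step 0: x=[1.0000 7.0000 10.0000] v=[0.0000 0.0000 0.0000]
Step 1: x=[1.3125 6.8125 10.0000] v=[1.2500 -0.7500 0.0000]
Step 2: x=[1.8867 6.4805 9.9883] v=[2.2969 -1.3281 -0.0469]
Step 3: x=[2.6301 6.0806 9.9448] v=[2.9737 -1.5996 -0.1739]

Answer: 2.6301 6.0806 9.9448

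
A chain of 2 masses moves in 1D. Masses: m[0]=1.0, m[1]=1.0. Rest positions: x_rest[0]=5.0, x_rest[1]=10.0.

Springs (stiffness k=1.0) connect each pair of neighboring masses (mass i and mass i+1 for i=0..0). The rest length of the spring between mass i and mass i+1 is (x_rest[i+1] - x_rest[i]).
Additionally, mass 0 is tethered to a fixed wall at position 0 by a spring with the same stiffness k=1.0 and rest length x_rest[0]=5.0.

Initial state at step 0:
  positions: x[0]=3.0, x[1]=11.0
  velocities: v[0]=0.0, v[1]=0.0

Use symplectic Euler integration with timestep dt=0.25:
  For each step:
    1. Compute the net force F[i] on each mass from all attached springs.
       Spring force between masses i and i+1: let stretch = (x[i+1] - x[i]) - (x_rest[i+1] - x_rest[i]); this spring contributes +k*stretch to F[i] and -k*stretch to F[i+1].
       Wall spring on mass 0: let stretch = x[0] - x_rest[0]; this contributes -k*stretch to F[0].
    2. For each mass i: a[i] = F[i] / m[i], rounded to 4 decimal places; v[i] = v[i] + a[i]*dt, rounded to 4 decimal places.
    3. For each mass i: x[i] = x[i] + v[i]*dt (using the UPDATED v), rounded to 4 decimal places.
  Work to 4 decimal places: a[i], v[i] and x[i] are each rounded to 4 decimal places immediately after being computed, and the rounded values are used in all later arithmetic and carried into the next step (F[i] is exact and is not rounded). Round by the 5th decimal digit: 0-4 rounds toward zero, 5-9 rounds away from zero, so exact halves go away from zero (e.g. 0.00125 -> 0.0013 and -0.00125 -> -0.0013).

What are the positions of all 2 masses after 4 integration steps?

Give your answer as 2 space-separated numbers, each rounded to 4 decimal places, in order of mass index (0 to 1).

Answer: 5.4201 9.5588

Derivation:
Step 0: x=[3.0000 11.0000] v=[0.0000 0.0000]
Step 1: x=[3.3125 10.8125] v=[1.2500 -0.7500]
Step 2: x=[3.8867 10.4688] v=[2.2969 -1.3750]
Step 3: x=[4.6294 10.0262] v=[2.9708 -1.7705]
Step 4: x=[5.4201 9.5588] v=[3.1627 -1.8697]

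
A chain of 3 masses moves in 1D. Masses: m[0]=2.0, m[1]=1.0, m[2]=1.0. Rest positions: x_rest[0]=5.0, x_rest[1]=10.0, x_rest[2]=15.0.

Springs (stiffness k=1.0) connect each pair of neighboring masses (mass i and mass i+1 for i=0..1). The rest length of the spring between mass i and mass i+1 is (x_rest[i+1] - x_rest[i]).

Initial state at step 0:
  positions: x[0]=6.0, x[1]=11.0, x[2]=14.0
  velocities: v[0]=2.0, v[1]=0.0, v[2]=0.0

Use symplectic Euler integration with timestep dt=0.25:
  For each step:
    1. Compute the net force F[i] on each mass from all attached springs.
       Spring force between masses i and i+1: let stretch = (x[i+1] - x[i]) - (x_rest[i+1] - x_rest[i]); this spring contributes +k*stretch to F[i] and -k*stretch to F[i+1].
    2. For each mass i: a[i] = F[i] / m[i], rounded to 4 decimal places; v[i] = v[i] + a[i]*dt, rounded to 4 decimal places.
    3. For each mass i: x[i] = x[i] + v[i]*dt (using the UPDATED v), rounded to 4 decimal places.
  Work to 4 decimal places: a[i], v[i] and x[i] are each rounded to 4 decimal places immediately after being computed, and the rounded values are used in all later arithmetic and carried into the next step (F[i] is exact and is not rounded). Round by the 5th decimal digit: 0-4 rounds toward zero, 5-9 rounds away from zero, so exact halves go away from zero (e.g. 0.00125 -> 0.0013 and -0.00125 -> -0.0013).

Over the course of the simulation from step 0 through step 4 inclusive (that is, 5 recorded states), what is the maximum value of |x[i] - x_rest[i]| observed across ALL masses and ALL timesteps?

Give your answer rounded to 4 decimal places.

Answer: 2.7996

Derivation:
Step 0: x=[6.0000 11.0000 14.0000] v=[2.0000 0.0000 0.0000]
Step 1: x=[6.5000 10.8750 14.1250] v=[2.0000 -0.5000 0.5000]
Step 2: x=[6.9805 10.6797 14.3594] v=[1.9219 -0.7813 0.9375]
Step 3: x=[7.4203 10.4832 14.6763] v=[1.7593 -0.7862 1.2676]
Step 4: x=[7.7996 10.3573 15.0436] v=[1.5172 -0.5037 1.4693]
Max displacement = 2.7996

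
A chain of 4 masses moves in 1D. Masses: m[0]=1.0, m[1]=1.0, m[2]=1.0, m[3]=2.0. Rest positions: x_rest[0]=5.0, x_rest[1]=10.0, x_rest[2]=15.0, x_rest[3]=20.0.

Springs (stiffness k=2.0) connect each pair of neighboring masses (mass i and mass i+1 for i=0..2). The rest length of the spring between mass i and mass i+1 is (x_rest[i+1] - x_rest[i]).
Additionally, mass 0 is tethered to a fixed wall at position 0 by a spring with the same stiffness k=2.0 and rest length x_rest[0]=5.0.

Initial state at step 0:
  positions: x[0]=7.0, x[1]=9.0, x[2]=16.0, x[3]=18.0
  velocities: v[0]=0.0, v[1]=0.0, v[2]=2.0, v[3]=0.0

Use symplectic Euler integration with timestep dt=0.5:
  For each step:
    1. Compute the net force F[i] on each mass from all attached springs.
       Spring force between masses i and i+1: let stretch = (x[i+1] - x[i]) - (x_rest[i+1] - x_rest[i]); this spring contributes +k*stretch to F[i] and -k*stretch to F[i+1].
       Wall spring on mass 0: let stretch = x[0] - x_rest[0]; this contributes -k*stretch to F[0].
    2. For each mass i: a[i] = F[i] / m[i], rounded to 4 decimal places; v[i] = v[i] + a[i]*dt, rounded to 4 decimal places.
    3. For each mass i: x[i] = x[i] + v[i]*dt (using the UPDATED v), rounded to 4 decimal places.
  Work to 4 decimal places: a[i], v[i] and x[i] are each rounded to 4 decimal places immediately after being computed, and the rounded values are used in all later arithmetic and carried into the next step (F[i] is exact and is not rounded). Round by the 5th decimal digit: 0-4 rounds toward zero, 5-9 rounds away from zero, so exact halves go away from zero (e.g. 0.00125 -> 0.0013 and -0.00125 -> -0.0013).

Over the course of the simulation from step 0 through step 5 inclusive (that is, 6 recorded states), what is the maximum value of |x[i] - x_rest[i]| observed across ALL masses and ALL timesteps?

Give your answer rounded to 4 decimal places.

Step 0: x=[7.0000 9.0000 16.0000 18.0000] v=[0.0000 0.0000 2.0000 0.0000]
Step 1: x=[4.5000 11.5000 14.5000 18.7500] v=[-5.0000 5.0000 -3.0000 1.5000]
Step 2: x=[3.2500 12.0000 13.6250 19.6875] v=[-2.5000 1.0000 -1.7500 1.8750]
Step 3: x=[4.7500 8.9375 14.9688 20.3594] v=[3.0000 -6.1250 2.6875 1.3438]
Step 4: x=[5.9688 6.7969 15.9922 20.9337] v=[2.4375 -4.2812 2.0468 1.1485]
Step 5: x=[4.6172 8.8399 14.8887 21.5226] v=[-2.7032 4.0860 -2.2070 1.1778]
Max displacement = 3.2031

Answer: 3.2031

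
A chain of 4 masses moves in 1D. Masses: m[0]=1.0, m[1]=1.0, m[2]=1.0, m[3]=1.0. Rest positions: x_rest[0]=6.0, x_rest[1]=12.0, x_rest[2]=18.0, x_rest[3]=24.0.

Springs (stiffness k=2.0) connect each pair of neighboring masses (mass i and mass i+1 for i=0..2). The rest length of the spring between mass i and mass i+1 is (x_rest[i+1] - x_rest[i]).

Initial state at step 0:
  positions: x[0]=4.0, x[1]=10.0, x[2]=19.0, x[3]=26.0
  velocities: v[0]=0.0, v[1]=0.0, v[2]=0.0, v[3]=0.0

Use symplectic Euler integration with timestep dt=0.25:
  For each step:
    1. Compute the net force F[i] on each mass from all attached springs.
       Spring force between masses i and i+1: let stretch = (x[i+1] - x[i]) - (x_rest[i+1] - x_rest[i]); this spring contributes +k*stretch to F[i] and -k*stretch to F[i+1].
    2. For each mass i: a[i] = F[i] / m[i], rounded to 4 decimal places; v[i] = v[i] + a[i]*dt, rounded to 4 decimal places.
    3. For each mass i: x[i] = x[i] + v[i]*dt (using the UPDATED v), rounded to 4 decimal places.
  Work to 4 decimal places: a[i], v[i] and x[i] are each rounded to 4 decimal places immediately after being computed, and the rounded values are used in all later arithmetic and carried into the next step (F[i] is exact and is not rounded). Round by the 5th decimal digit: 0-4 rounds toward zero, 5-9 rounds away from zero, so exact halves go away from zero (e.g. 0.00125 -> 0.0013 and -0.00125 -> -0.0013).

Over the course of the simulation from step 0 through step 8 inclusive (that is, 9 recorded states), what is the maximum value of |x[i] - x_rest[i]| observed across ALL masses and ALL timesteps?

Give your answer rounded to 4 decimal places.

Answer: 2.0746

Derivation:
Step 0: x=[4.0000 10.0000 19.0000 26.0000] v=[0.0000 0.0000 0.0000 0.0000]
Step 1: x=[4.0000 10.3750 18.7500 25.8750] v=[0.0000 1.5000 -1.0000 -0.5000]
Step 2: x=[4.0469 11.0000 18.3438 25.6094] v=[0.1875 2.5000 -1.6250 -1.0625]
Step 3: x=[4.2129 11.6739 17.9278 25.1856] v=[0.6641 2.6954 -1.6641 -1.6953]
Step 4: x=[4.5616 12.1969 17.6373 24.6046] v=[1.3946 2.0919 -1.1622 -2.3242]
Step 5: x=[5.1147 12.4455 17.5376 23.9026] v=[2.2123 0.9945 -0.3988 -2.8079]
Step 6: x=[5.8341 12.4143 17.5970 23.1550] v=[2.8777 -0.1249 0.2377 -2.9904]
Step 7: x=[6.6261 12.2084 17.7034 22.4627] v=[3.1678 -0.8237 0.4254 -2.7694]
Step 8: x=[7.3659 11.9916 17.7178 21.9254] v=[2.9590 -0.8674 0.0576 -2.1491]
Max displacement = 2.0746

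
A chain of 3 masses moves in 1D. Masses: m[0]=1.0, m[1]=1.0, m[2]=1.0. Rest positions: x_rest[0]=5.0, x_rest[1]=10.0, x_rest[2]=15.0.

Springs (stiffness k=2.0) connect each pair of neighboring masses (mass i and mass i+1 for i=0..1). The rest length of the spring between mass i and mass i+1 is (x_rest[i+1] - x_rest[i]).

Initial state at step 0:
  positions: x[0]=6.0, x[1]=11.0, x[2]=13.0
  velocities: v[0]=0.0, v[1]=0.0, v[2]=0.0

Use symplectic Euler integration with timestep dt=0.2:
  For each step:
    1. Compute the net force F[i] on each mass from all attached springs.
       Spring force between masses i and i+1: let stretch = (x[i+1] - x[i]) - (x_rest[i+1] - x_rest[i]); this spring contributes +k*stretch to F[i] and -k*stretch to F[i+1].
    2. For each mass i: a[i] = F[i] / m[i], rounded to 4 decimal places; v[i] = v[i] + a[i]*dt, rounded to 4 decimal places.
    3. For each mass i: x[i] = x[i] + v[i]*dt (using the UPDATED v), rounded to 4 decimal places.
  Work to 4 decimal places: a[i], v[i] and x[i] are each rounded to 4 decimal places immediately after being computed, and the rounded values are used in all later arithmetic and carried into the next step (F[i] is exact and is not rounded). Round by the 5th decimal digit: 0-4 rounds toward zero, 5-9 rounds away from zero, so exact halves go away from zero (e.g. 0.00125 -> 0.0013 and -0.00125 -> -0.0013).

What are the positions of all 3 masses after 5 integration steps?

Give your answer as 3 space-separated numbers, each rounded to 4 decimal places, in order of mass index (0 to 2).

Step 0: x=[6.0000 11.0000 13.0000] v=[0.0000 0.0000 0.0000]
Step 1: x=[6.0000 10.7600 13.2400] v=[0.0000 -1.2000 1.2000]
Step 2: x=[5.9808 10.3376 13.6816] v=[-0.0960 -2.1120 2.2080]
Step 3: x=[5.9101 9.8342 14.2557] v=[-0.3533 -2.5171 2.8704]
Step 4: x=[5.7534 9.3706 14.8761] v=[-0.7837 -2.3181 3.1018]
Step 5: x=[5.4860 9.0580 15.4560] v=[-1.3368 -1.5628 2.8996]

Answer: 5.4860 9.0580 15.4560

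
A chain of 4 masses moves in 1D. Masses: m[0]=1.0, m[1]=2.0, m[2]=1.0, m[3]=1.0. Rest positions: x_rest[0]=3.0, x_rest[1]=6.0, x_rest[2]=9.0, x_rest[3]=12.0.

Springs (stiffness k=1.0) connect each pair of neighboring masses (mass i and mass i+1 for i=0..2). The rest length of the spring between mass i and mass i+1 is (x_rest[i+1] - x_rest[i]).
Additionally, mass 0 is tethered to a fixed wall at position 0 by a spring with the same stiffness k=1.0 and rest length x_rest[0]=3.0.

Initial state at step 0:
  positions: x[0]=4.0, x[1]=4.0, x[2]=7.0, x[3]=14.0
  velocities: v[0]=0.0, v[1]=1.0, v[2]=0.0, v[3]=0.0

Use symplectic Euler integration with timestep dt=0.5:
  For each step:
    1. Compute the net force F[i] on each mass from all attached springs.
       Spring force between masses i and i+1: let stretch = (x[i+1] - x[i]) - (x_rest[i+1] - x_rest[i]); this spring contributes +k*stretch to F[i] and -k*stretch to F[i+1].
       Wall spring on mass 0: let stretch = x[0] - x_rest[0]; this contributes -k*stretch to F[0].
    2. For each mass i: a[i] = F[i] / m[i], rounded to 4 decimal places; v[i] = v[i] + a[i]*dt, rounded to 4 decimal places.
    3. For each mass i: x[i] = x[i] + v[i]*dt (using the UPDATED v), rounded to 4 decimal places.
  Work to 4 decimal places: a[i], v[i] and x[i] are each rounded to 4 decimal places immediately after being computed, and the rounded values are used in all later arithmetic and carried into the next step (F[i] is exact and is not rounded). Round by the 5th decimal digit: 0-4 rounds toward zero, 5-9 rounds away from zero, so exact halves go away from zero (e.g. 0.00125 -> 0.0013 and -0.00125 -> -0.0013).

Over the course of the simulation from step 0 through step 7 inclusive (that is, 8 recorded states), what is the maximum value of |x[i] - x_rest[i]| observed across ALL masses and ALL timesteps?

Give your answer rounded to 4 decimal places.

Step 0: x=[4.0000 4.0000 7.0000 14.0000] v=[0.0000 1.0000 0.0000 0.0000]
Step 1: x=[3.0000 4.8750 8.0000 13.0000] v=[-2.0000 1.7500 2.0000 -2.0000]
Step 2: x=[1.7188 5.9063 9.4688 11.5000] v=[-2.5625 2.0625 2.9375 -3.0000]
Step 3: x=[1.0547 6.8595 10.5548 10.2422] v=[-1.3282 1.9063 2.1719 -2.5156]
Step 4: x=[1.5782 7.5490 10.6388 9.8126] v=[1.0469 1.3789 0.1680 -0.8593]
Step 5: x=[3.1998 7.8784 9.7438 10.3395] v=[3.2432 0.6587 -1.7900 1.0538]
Step 6: x=[5.1911 7.8561 8.5314 11.4675] v=[3.9826 -0.0446 -2.4249 2.2560]
Step 7: x=[6.5509 7.5851 7.8842 12.6115] v=[2.7196 -0.5421 -1.2945 2.2880]
Max displacement = 3.5509

Answer: 3.5509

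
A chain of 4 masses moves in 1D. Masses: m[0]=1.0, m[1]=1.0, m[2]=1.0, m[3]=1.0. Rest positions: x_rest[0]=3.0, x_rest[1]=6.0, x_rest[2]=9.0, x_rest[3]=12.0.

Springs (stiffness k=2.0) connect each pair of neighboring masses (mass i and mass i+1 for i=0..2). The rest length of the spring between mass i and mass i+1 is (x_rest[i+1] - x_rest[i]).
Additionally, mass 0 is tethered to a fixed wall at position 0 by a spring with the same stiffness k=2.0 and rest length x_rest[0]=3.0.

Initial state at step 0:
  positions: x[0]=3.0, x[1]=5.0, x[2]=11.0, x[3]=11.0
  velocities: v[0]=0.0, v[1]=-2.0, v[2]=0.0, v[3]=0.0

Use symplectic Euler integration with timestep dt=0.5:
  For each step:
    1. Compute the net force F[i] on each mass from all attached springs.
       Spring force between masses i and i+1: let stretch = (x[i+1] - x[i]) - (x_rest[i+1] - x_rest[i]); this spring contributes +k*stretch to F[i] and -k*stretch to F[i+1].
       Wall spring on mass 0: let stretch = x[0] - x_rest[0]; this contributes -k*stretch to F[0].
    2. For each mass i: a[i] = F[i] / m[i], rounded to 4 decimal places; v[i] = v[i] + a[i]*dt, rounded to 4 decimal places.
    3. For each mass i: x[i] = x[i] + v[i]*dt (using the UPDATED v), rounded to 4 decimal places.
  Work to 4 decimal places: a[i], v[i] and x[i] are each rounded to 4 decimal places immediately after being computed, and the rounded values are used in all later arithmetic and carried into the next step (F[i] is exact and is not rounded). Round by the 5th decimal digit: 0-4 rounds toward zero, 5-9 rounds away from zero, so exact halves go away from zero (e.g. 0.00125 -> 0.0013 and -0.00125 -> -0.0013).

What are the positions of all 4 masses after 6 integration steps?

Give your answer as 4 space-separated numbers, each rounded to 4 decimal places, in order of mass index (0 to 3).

Step 0: x=[3.0000 5.0000 11.0000 11.0000] v=[0.0000 -2.0000 0.0000 0.0000]
Step 1: x=[2.5000 6.0000 8.0000 12.5000] v=[-1.0000 2.0000 -6.0000 3.0000]
Step 2: x=[2.5000 6.2500 6.2500 13.2500] v=[0.0000 0.5000 -3.5000 1.5000]
Step 3: x=[3.1250 4.6250 8.0000 12.0000] v=[1.2500 -3.2500 3.5000 -2.5000]
Step 4: x=[2.9375 3.9375 10.0625 10.2500] v=[-0.3750 -1.3750 4.1250 -3.5000]
Step 5: x=[1.7813 5.8125 9.1563 9.9063] v=[-2.3125 3.7500 -1.8125 -0.6875]
Step 6: x=[1.7500 7.3438 6.9532 10.6876] v=[-0.0626 3.0626 -4.4063 1.5625]

Answer: 1.7500 7.3438 6.9532 10.6876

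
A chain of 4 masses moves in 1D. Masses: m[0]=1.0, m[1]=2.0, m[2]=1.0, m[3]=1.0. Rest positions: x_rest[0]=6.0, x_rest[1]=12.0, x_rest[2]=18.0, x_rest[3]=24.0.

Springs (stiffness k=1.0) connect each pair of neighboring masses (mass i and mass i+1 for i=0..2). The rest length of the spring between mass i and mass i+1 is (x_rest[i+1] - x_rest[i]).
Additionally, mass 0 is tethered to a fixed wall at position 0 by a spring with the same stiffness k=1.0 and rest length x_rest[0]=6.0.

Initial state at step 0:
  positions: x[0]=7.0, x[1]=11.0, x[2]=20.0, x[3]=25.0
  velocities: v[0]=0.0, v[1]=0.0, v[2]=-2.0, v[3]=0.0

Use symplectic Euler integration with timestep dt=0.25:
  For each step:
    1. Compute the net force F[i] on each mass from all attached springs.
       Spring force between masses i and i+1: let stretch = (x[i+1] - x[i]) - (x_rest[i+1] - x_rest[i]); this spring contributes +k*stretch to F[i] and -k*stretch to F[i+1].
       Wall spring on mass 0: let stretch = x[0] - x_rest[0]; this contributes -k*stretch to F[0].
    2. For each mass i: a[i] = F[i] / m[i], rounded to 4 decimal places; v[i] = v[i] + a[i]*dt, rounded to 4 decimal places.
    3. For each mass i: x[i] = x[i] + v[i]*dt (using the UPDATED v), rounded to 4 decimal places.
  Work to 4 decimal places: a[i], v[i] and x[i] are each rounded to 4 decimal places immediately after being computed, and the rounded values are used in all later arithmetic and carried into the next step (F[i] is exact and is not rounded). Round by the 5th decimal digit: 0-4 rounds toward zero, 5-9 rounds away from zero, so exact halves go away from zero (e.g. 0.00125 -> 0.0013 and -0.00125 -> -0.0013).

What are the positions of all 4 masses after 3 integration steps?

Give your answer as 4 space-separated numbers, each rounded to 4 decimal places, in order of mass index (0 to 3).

Step 0: x=[7.0000 11.0000 20.0000 25.0000] v=[0.0000 0.0000 -2.0000 0.0000]
Step 1: x=[6.8125 11.1563 19.2500 25.0625] v=[-0.7500 0.6250 -3.0000 0.2500]
Step 2: x=[6.4707 11.4298 18.3574 25.1367] v=[-1.3672 1.0938 -3.5703 0.2969]
Step 3: x=[6.0344 11.7648 17.4556 25.1622] v=[-1.7451 1.3399 -3.6074 0.1021]

Answer: 6.0344 11.7648 17.4556 25.1622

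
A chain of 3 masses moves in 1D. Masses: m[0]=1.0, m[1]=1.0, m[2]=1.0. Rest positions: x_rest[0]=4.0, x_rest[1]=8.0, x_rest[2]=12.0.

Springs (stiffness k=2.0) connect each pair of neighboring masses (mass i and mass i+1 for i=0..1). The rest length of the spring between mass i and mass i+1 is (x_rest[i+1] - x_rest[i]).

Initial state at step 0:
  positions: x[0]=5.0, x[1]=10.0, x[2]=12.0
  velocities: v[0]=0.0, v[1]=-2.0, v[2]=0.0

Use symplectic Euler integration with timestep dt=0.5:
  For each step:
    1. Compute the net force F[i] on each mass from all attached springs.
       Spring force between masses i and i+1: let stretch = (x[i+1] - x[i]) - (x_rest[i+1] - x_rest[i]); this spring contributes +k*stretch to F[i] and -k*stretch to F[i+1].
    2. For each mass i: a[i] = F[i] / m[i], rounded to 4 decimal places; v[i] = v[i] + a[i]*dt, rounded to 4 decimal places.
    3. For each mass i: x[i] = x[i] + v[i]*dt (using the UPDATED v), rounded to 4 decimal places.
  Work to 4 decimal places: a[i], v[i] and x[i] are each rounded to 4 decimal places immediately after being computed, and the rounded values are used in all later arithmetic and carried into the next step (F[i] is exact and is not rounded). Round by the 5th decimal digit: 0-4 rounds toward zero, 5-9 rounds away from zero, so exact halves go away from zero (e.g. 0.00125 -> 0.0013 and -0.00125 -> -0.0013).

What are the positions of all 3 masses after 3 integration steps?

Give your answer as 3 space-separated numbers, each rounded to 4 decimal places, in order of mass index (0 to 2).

Answer: 3.3750 8.3750 12.2500

Derivation:
Step 0: x=[5.0000 10.0000 12.0000] v=[0.0000 -2.0000 0.0000]
Step 1: x=[5.5000 7.5000 13.0000] v=[1.0000 -5.0000 2.0000]
Step 2: x=[5.0000 6.7500 13.2500] v=[-1.0000 -1.5000 0.5000]
Step 3: x=[3.3750 8.3750 12.2500] v=[-3.2500 3.2500 -2.0000]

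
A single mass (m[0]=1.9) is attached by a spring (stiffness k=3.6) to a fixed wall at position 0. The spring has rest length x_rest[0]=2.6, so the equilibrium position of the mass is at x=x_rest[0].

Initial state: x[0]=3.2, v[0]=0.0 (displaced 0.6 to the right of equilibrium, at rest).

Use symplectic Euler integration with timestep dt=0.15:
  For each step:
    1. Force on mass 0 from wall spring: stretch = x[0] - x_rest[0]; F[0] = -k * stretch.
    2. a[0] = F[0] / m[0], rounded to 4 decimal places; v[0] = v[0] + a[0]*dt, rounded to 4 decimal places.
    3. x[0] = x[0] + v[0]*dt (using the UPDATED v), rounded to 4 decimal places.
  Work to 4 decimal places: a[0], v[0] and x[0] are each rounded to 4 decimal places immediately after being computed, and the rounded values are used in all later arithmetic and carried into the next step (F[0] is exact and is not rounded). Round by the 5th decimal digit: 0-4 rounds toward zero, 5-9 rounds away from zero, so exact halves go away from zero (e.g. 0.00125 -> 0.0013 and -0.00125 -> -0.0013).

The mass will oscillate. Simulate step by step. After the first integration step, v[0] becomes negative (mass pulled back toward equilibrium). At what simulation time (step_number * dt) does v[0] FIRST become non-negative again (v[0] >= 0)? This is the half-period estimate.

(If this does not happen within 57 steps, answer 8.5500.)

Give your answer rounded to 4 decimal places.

Answer: 2.4000

Derivation:
Step 0: x=[3.2000] v=[0.0000]
Step 1: x=[3.1744] v=[-0.1705]
Step 2: x=[3.1243] v=[-0.3337]
Step 3: x=[3.0519] v=[-0.4827]
Step 4: x=[2.9602] v=[-0.6111]
Step 5: x=[2.8532] v=[-0.7135]
Step 6: x=[2.7354] v=[-0.7855]
Step 7: x=[2.6118] v=[-0.8240]
Step 8: x=[2.4877] v=[-0.8274]
Step 9: x=[2.3684] v=[-0.7955]
Step 10: x=[2.2589] v=[-0.7297]
Step 11: x=[2.1640] v=[-0.6328]
Step 12: x=[2.0877] v=[-0.5089]
Step 13: x=[2.0332] v=[-0.3633]
Step 14: x=[2.0029] v=[-0.2022]
Step 15: x=[1.9980] v=[-0.0325]
Step 16: x=[2.0188] v=[0.1386]
First v>=0 after going negative at step 16, time=2.4000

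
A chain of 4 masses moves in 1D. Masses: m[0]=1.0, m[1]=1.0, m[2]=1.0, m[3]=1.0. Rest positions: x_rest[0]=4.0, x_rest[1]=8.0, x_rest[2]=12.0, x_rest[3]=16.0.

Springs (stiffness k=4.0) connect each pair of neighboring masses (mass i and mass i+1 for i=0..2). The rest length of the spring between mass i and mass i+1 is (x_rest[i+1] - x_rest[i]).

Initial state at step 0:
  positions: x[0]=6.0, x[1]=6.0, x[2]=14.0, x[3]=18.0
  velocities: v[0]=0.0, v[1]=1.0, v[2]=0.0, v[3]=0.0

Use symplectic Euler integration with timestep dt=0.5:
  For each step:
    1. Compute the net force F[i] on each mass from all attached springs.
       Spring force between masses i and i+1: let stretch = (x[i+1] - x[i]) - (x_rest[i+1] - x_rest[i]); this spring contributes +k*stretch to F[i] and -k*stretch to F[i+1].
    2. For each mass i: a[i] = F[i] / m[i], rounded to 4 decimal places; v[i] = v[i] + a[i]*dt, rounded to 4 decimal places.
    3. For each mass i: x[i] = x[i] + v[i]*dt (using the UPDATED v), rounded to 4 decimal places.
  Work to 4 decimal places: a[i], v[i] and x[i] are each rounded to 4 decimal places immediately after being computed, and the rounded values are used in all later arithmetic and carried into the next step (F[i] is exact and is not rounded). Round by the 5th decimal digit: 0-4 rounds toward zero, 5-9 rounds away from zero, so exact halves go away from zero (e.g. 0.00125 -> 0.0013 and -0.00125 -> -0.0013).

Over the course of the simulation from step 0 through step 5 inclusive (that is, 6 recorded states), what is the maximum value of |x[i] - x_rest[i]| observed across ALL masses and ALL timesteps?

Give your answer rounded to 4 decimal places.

Answer: 7.0000

Derivation:
Step 0: x=[6.0000 6.0000 14.0000 18.0000] v=[0.0000 1.0000 0.0000 0.0000]
Step 1: x=[2.0000 14.5000 10.0000 18.0000] v=[-8.0000 17.0000 -8.0000 0.0000]
Step 2: x=[6.5000 6.0000 18.5000 14.0000] v=[9.0000 -17.0000 17.0000 -8.0000]
Step 3: x=[6.5000 10.5000 10.0000 18.5000] v=[0.0000 9.0000 -17.0000 9.0000]
Step 4: x=[6.5000 10.5000 10.5000 18.5000] v=[0.0000 0.0000 1.0000 0.0000]
Step 5: x=[6.5000 6.5000 19.0000 14.5000] v=[0.0000 -8.0000 17.0000 -8.0000]
Max displacement = 7.0000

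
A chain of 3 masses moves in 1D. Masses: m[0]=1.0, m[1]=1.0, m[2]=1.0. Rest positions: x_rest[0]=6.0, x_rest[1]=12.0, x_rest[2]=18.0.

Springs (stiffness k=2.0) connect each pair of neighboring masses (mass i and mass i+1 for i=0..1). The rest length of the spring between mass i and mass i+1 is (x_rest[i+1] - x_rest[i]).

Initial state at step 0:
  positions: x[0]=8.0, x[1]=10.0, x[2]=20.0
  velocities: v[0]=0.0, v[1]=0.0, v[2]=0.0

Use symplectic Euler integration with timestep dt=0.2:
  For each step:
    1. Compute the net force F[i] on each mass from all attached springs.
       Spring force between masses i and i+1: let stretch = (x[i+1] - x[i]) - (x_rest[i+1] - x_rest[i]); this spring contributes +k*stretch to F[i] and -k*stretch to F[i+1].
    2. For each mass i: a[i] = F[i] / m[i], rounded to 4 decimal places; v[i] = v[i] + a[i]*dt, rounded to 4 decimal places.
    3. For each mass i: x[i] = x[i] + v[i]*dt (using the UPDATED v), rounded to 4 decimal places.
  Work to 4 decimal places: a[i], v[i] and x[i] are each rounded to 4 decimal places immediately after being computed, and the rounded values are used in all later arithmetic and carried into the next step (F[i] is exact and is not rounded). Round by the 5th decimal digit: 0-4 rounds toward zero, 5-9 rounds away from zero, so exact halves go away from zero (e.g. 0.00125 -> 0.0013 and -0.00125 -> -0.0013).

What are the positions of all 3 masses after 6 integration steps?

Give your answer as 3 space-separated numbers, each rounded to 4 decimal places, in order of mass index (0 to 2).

Answer: 5.2953 15.4093 17.2953

Derivation:
Step 0: x=[8.0000 10.0000 20.0000] v=[0.0000 0.0000 0.0000]
Step 1: x=[7.6800 10.6400 19.6800] v=[-1.6000 3.2000 -1.6000]
Step 2: x=[7.1168 11.7664 19.1168] v=[-2.8160 5.6320 -2.8160]
Step 3: x=[6.4456 13.1089 18.4456] v=[-3.3562 6.7123 -3.3562]
Step 4: x=[5.8274 14.3452 17.8274] v=[-3.0909 6.1817 -3.0909]
Step 5: x=[5.4106 15.1787 17.4106] v=[-2.0838 4.1675 -2.0838]
Step 6: x=[5.2953 15.4093 17.2953] v=[-0.5766 1.1530 -0.5766]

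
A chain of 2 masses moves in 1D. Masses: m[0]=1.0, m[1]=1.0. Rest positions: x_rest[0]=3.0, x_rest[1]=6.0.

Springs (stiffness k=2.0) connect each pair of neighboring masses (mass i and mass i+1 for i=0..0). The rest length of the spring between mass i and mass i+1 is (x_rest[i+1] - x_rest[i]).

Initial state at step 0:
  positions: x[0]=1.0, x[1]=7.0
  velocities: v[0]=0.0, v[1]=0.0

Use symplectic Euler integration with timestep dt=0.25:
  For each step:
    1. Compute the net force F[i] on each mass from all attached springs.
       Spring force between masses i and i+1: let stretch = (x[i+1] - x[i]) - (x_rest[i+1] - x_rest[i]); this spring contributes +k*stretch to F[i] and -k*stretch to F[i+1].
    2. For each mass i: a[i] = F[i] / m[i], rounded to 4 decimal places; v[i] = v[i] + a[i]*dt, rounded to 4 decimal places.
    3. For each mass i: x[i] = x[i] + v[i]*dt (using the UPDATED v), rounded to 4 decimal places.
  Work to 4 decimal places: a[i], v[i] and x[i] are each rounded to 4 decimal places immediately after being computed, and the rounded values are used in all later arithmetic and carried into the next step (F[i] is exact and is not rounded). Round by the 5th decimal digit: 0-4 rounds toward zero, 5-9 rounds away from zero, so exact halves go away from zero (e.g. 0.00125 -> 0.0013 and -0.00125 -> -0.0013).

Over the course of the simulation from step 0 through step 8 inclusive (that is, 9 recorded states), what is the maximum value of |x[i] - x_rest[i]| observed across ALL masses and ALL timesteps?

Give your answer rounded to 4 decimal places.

Step 0: x=[1.0000 7.0000] v=[0.0000 0.0000]
Step 1: x=[1.3750 6.6250] v=[1.5000 -1.5000]
Step 2: x=[2.0313 5.9688] v=[2.6250 -2.6250]
Step 3: x=[2.8048 5.1954] v=[3.0938 -3.0938]
Step 4: x=[3.5021 4.4981] v=[2.7891 -2.7891]
Step 5: x=[3.9489 4.0513] v=[1.7871 -1.7871]
Step 6: x=[4.0335 3.9667] v=[0.3383 -0.3383]
Step 7: x=[3.7347 4.2655] v=[-1.1951 1.1951]
Step 8: x=[3.1273 4.8729] v=[-2.4297 2.4297]
Max displacement = 2.0333

Answer: 2.0333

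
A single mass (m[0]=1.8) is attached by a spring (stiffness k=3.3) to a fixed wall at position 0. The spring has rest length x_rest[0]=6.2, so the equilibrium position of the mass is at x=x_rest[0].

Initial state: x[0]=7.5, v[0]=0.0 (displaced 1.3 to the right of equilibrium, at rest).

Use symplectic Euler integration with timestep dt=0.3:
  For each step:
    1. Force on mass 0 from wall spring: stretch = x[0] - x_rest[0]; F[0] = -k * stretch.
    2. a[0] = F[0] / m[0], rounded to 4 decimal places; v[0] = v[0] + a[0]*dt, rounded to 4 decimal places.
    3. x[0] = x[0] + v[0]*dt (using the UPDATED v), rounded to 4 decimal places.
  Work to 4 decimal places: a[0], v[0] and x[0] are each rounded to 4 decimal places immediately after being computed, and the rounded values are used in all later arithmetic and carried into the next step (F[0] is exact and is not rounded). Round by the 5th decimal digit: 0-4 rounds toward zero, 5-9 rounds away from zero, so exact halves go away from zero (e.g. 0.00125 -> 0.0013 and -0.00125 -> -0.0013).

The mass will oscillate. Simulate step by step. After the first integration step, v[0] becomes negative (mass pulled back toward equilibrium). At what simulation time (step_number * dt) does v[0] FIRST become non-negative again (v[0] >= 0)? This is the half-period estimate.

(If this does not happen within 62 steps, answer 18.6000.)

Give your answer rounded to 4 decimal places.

Step 0: x=[7.5000] v=[0.0000]
Step 1: x=[7.2855] v=[-0.7150]
Step 2: x=[6.8919] v=[-1.3120]
Step 3: x=[6.3841] v=[-1.6926]
Step 4: x=[5.8459] v=[-1.7939]
Step 5: x=[5.3662] v=[-1.5991]
Step 6: x=[5.0241] v=[-1.1405]
Step 7: x=[4.8760] v=[-0.4938]
Step 8: x=[4.9463] v=[0.2344]
First v>=0 after going negative at step 8, time=2.4000

Answer: 2.4000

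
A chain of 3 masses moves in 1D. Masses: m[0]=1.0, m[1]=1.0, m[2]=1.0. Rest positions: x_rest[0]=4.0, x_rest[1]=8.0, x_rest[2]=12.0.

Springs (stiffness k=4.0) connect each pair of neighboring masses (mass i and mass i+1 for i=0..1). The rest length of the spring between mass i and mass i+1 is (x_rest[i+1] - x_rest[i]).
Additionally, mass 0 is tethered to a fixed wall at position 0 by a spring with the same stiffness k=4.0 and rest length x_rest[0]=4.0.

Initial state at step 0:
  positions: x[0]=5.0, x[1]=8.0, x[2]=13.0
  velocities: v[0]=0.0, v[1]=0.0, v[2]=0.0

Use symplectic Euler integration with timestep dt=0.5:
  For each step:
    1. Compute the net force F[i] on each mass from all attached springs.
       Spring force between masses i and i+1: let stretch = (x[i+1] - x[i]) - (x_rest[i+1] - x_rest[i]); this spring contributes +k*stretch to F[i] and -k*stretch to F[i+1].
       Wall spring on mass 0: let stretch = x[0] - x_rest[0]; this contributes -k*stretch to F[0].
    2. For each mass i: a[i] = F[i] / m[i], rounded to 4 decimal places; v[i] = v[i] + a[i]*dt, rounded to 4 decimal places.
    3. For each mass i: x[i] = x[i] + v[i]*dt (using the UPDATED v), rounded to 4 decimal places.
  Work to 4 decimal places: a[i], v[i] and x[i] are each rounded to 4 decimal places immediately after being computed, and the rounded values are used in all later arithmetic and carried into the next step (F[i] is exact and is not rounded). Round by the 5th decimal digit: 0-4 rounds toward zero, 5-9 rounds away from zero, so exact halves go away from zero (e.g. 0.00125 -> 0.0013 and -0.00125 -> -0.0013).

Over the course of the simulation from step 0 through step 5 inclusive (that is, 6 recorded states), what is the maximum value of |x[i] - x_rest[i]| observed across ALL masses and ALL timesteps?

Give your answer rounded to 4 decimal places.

Step 0: x=[5.0000 8.0000 13.0000] v=[0.0000 0.0000 0.0000]
Step 1: x=[3.0000 10.0000 12.0000] v=[-4.0000 4.0000 -2.0000]
Step 2: x=[5.0000 7.0000 13.0000] v=[4.0000 -6.0000 2.0000]
Step 3: x=[4.0000 8.0000 12.0000] v=[-2.0000 2.0000 -2.0000]
Step 4: x=[3.0000 9.0000 11.0000] v=[-2.0000 2.0000 -2.0000]
Step 5: x=[5.0000 6.0000 12.0000] v=[4.0000 -6.0000 2.0000]
Max displacement = 2.0000

Answer: 2.0000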